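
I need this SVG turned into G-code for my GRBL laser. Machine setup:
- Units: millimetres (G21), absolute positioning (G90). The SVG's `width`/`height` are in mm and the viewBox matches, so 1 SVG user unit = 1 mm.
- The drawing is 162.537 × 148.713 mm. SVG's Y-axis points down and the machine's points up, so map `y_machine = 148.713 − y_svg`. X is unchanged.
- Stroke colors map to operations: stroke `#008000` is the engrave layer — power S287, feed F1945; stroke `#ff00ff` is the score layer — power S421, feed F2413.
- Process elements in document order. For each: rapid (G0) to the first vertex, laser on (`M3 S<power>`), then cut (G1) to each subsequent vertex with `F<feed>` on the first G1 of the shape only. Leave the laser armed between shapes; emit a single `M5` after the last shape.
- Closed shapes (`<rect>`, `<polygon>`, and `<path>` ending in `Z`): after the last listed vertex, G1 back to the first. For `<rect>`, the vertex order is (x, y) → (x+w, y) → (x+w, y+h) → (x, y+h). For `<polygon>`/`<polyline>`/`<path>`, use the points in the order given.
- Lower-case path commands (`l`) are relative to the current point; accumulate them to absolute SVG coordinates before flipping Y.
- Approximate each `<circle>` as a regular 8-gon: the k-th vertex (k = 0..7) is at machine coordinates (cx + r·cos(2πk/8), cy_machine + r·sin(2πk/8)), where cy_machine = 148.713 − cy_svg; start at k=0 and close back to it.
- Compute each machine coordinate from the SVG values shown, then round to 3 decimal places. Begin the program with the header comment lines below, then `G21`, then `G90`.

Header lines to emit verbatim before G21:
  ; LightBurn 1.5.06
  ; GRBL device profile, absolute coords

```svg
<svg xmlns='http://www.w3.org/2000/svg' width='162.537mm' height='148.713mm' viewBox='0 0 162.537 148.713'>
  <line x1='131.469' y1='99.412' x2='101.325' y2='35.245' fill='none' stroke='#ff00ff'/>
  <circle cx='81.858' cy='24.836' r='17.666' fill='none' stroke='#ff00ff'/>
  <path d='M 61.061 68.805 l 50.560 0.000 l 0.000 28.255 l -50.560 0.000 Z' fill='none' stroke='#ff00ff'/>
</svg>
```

; LightBurn 1.5.06
; GRBL device profile, absolute coords
G21
G90
G0 X131.469 Y49.301
M3 S421
G1 X101.325 Y113.468 F2413
G0 X99.524 Y123.877
M3 S421
G1 X94.350 Y136.369 F2413
G1 X81.858 Y141.543
G1 X69.366 Y136.369
G1 X64.192 Y123.877
G1 X69.366 Y111.385
G1 X81.858 Y106.211
G1 X94.350 Y111.385
G1 X99.524 Y123.877
G0 X61.061 Y79.908
M3 S421
G1 X111.621 Y79.908 F2413
G1 X111.621 Y51.653
G1 X61.061 Y51.653
G1 X61.061 Y79.908
M5

1 u = 1 mm; y_m = 148.713 − y.

[1] `<line>` line segment, #ff00ff→score S421 F2413: (131.469,49.301) → (101.325,113.468)

[2] `<circle>` circle, #ff00ff→score S421 F2413: (99.524,123.877) → (94.350,136.369) → (81.858,141.543) → (69.366,136.369) → (64.192,123.877) → (69.366,111.385) → (81.858,106.211) → (94.350,111.385) → (99.524,123.877) (closed)

[3] `<path>` rectangle, #ff00ff→score S421 F2413: (61.061,79.908) → (111.621,79.908) → (111.621,51.653) → (61.061,51.653) → (61.061,79.908) (closed)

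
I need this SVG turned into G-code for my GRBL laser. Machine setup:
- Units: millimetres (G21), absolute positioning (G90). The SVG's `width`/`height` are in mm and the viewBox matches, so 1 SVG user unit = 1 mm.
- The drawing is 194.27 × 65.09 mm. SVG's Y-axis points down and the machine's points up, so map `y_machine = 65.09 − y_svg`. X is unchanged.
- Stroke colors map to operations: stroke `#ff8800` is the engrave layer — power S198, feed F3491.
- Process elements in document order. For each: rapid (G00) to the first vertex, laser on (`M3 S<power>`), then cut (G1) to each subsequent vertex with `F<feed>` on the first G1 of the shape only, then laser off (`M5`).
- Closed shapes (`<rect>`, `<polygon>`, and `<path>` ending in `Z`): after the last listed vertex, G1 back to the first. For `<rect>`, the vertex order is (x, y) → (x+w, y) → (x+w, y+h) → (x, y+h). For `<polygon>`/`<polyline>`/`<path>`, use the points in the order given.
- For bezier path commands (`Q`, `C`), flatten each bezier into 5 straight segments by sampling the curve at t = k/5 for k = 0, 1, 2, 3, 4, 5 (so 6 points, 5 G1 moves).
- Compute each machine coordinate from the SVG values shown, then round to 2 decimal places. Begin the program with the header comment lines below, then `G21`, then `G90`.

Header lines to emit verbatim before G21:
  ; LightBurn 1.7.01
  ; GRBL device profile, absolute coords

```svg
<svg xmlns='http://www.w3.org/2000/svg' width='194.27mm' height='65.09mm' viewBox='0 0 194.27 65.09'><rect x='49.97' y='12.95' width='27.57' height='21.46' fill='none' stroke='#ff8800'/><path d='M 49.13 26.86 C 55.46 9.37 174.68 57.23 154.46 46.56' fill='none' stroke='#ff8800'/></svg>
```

1 u = 1 mm; y_m = 65.09 − y.

[1] `<rect>` rectangle, #ff8800→engrave S198 F3491: (49.97,52.14) → (77.54,52.14) → (77.54,30.68) → (49.97,30.68) → (49.97,52.14) (closed)

[2] `<path>` cubic bezier, #ff8800→engrave S198 F3491: (49.13,38.23) → (64.46,41.87) → (94.76,35.78) → (127.94,25.89) → (151.88,18.16) → (154.46,18.53)

; LightBurn 1.7.01
; GRBL device profile, absolute coords
G21
G90
G00 X49.97 Y52.14
M3 S198
G1 X77.54 Y52.14 F3491
G1 X77.54 Y30.68
G1 X49.97 Y30.68
G1 X49.97 Y52.14
M5
G00 X49.13 Y38.23
M3 S198
G1 X64.46 Y41.87 F3491
G1 X94.76 Y35.78
G1 X127.94 Y25.89
G1 X151.88 Y18.16
G1 X154.46 Y18.53
M5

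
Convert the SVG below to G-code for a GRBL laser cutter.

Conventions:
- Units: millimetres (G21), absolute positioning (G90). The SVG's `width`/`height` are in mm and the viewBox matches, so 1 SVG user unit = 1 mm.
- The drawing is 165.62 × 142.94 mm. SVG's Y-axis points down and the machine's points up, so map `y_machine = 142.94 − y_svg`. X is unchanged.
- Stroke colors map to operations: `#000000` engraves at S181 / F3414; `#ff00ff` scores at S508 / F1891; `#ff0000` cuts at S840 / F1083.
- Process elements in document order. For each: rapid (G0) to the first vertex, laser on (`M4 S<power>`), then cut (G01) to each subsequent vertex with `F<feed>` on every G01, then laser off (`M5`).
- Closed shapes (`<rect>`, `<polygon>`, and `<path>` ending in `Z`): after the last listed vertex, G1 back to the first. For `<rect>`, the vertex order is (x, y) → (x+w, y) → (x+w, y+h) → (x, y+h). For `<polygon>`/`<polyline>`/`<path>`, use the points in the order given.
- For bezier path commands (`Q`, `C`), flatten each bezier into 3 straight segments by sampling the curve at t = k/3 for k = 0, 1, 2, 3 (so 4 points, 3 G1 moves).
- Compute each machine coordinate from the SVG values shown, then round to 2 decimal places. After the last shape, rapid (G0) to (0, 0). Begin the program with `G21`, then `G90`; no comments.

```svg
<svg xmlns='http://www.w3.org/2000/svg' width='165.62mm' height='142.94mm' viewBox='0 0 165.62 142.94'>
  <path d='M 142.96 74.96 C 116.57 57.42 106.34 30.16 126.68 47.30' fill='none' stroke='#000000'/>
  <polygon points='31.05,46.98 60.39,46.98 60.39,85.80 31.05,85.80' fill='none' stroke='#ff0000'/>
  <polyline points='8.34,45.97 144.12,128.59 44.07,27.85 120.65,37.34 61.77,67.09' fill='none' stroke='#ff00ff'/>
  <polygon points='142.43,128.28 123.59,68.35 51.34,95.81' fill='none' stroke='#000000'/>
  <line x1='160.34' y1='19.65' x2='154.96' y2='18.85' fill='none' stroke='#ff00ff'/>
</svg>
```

1 u = 1 mm; y_m = 142.94 − y.

[1] `<path>` cubic bezier, #000000→engrave S181 F3414: (142.96,67.98) → (122.49,86.76) → (116.00,99.98) → (126.68,95.64)

[2] `<polygon>` rectangle, #ff0000→cut S840 F1083: (31.05,95.96) → (60.39,95.96) → (60.39,57.14) → (31.05,57.14) → (31.05,95.96) (closed)

[3] `<polyline>` open polyline, #ff00ff→score S508 F1891: (8.34,96.97) → (144.12,14.35) → (44.07,115.09) → (120.65,105.60) → (61.77,75.85)

[4] `<polygon>` closed polygon, #000000→engrave S181 F3414: (142.43,14.66) → (123.59,74.59) → (51.34,47.13) → (142.43,14.66) (closed)

[5] `<line>` line segment, #ff00ff→score S508 F1891: (160.34,123.29) → (154.96,124.09)

G21
G90
G0 X142.96 Y67.98
M4 S181
G01 X122.49 Y86.76 F3414
G01 X116.00 Y99.98 F3414
G01 X126.68 Y95.64 F3414
M5
G0 X31.05 Y95.96
M4 S840
G01 X60.39 Y95.96 F1083
G01 X60.39 Y57.14 F1083
G01 X31.05 Y57.14 F1083
G01 X31.05 Y95.96 F1083
M5
G0 X8.34 Y96.97
M4 S508
G01 X144.12 Y14.35 F1891
G01 X44.07 Y115.09 F1891
G01 X120.65 Y105.60 F1891
G01 X61.77 Y75.85 F1891
M5
G0 X142.43 Y14.66
M4 S181
G01 X123.59 Y74.59 F3414
G01 X51.34 Y47.13 F3414
G01 X142.43 Y14.66 F3414
M5
G0 X160.34 Y123.29
M4 S508
G01 X154.96 Y124.09 F1891
M5
G0 X0.00 Y0.00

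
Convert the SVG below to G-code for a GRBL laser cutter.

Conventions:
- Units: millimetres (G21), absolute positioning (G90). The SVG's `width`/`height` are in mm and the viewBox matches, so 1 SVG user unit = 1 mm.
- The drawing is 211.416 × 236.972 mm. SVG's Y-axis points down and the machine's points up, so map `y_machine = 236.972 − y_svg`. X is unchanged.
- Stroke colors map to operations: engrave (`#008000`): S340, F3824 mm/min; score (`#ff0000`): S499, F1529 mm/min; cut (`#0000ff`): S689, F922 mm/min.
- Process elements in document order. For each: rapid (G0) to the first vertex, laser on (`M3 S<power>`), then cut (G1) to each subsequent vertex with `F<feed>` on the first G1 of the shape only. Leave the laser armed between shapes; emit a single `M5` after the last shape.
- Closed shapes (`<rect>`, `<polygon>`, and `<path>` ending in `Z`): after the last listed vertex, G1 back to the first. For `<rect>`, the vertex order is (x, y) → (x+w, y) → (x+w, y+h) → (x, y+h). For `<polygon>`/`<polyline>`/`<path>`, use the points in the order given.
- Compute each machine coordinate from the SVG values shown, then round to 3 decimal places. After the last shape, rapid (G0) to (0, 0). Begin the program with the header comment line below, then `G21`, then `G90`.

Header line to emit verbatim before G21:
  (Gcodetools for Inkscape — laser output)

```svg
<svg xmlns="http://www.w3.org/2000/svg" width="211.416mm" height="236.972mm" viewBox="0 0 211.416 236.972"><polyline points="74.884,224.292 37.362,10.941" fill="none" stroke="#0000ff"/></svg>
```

1 u = 1 mm; y_m = 236.972 − y.

[1] `<polyline>` line segment, #0000ff→cut S689 F922: (74.884,12.680) → (37.362,226.031)

(Gcodetools for Inkscape — laser output)
G21
G90
G0 X74.884 Y12.680
M3 S689
G1 X37.362 Y226.031 F922
M5
G0 X0.000 Y0.000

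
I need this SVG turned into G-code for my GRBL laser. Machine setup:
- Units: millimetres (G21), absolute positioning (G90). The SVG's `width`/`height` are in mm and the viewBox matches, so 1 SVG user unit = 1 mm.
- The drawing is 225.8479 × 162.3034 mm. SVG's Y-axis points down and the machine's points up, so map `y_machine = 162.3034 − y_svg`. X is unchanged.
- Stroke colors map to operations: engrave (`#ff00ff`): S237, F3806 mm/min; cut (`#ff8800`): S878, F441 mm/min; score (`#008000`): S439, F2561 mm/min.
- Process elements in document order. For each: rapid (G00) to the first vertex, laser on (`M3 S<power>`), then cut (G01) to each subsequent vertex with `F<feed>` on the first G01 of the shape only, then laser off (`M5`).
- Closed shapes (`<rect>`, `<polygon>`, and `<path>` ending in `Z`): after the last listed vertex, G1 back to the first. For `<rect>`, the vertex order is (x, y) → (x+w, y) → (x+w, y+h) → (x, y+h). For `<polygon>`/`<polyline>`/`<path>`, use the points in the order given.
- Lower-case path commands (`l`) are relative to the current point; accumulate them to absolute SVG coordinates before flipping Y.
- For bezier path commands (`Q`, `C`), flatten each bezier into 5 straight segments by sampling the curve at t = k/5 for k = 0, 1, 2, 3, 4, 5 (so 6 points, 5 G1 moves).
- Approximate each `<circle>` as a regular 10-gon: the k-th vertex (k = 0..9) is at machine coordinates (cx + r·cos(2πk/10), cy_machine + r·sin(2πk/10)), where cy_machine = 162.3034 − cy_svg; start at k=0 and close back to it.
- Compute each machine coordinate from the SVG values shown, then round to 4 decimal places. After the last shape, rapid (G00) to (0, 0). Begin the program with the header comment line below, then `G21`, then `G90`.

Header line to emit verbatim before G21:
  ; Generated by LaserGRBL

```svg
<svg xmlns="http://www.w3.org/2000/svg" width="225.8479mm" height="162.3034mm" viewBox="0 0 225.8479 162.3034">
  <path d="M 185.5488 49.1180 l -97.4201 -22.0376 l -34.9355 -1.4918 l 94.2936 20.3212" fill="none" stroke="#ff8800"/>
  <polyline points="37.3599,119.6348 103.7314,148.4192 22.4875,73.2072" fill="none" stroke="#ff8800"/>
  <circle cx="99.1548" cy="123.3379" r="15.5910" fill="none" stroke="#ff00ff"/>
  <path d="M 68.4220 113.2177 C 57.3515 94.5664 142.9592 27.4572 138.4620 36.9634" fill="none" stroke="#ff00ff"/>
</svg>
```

; Generated by LaserGRBL
G21
G90
G00 X185.5488 Y113.1854
M3 S878
G01 X88.1287 Y135.2230 F441
G01 X53.1932 Y136.7148
G01 X147.4868 Y116.3936
M5
G00 X37.3599 Y42.6686
M3 S878
G01 X103.7314 Y13.8842 F441
G01 X22.4875 Y89.0962
M5
G00 X114.7458 Y38.9655
M3 S237
G01 X111.7682 Y48.1297 F3806
G01 X103.9727 Y53.7934
G01 X94.3369 Y53.7934
G01 X86.5414 Y48.1297
G01 X83.5638 Y38.9655
G01 X86.5414 Y29.8013
G01 X94.3369 Y24.1376
G01 X103.9727 Y24.1376
G01 X111.7682 Y29.8013
G01 X114.7458 Y38.9655
M5
G00 X68.4220 Y49.0857
M3 S237
G01 X71.8868 Y65.0908 F3806
G01 X89.5888 Y86.7224
G01 X112.5624 Y107.9767
G01 X131.8420 Y122.8505
G01 X138.4620 Y125.3400
M5
G00 X0.0000 Y0.0000

Since the viewBox matches the mm dimensions, user units are millimetres directly. The only transform is the Y-flip y_m = 162.3034 − y_svg.

Shape 1 is a open polyline drawn with `<path>`. Its stroke #ff8800 means cut at S878, F441. After flipping Y the toolpath is (185.5488,113.1854) → (88.1287,135.2230) → (53.1932,136.7148) → (147.4868,116.3936).

Shape 2 is a open polyline drawn with `<polyline>`. Its stroke #ff8800 means cut at S878, F441. After flipping Y the toolpath is (37.3599,42.6686) → (103.7314,13.8842) → (22.4875,89.0962).

Shape 3 is a circle drawn with `<circle>`. Its stroke #ff00ff means engrave at S237, F3806. After flipping Y the toolpath is (114.7458,38.9655) → (111.7682,48.1297) → (103.9727,53.7934) → (94.3369,53.7934) → (86.5414,48.1297) → (83.5638,38.9655) → (86.5414,29.8013) → (94.3369,24.1376) → (103.9727,24.1376) → (111.7682,29.8013) → (114.7458,38.9655), returning to the start.

Shape 4 is a cubic bezier drawn with `<path>`. Its stroke #ff00ff means engrave at S237, F3806. After flipping Y the toolpath is (68.4220,49.0857) → (71.8868,65.0908) → (89.5888,86.7224) → (112.5624,107.9767) → (131.8420,122.8505) → (138.4620,125.3400).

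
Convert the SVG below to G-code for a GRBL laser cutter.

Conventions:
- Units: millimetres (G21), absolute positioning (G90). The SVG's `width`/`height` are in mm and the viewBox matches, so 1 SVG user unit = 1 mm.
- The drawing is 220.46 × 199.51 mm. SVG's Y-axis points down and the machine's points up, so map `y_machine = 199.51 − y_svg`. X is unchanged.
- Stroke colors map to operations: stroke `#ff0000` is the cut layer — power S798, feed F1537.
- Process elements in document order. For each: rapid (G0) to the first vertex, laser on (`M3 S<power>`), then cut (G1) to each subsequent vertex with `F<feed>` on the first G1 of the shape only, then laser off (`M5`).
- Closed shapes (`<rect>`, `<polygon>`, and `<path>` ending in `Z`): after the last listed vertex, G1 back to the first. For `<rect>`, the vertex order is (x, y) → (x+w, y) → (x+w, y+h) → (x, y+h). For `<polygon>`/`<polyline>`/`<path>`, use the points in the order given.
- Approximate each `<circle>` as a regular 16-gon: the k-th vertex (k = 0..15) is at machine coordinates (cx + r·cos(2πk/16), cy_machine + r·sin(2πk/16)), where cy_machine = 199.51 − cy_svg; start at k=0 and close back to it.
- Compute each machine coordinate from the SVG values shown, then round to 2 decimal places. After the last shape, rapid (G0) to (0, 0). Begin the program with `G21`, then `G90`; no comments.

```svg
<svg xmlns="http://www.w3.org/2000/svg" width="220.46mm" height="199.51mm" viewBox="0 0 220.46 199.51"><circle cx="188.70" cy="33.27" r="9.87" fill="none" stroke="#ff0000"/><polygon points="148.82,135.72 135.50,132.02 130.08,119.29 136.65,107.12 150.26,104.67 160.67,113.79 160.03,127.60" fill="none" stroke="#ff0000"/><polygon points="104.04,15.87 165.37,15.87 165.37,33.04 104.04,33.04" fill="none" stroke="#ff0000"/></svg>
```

G21
G90
G0 X198.57 Y166.24
M3 S798
G1 X197.82 Y170.02 F1537
G1 X195.68 Y173.22
G1 X192.48 Y175.36
G1 X188.70 Y176.11
G1 X184.92 Y175.36
G1 X181.72 Y173.22
G1 X179.58 Y170.02
G1 X178.83 Y166.24
G1 X179.58 Y162.46
G1 X181.72 Y159.26
G1 X184.92 Y157.12
G1 X188.70 Y156.37
G1 X192.48 Y157.12
G1 X195.68 Y159.26
G1 X197.82 Y162.46
G1 X198.57 Y166.24
M5
G0 X148.82 Y63.79
M3 S798
G1 X135.50 Y67.49 F1537
G1 X130.08 Y80.22
G1 X136.65 Y92.39
G1 X150.26 Y94.84
G1 X160.67 Y85.72
G1 X160.03 Y71.91
G1 X148.82 Y63.79
M5
G0 X104.04 Y183.64
M3 S798
G1 X165.37 Y183.64 F1537
G1 X165.37 Y166.47
G1 X104.04 Y166.47
G1 X104.04 Y183.64
M5
G0 X0.00 Y0.00

1 u = 1 mm; y_m = 199.51 − y.

[1] `<circle>` circle, #ff0000→cut S798 F1537: (198.57,166.24) → (197.82,170.02) → (195.68,173.22) → (192.48,175.36) → (188.70,176.11) → (184.92,175.36) → (181.72,173.22) → (179.58,170.02) → (178.83,166.24) → (179.58,162.46) → (181.72,159.26) → (184.92,157.12) → (188.70,156.37) → (192.48,157.12) → (195.68,159.26) → (197.82,162.46) → (198.57,166.24) (closed)

[2] `<polygon>` regular polygon, #ff0000→cut S798 F1537: (148.82,63.79) → (135.50,67.49) → (130.08,80.22) → (136.65,92.39) → (150.26,94.84) → (160.67,85.72) → (160.03,71.91) → (148.82,63.79) (closed)

[3] `<polygon>` rectangle, #ff0000→cut S798 F1537: (104.04,183.64) → (165.37,183.64) → (165.37,166.47) → (104.04,166.47) → (104.04,183.64) (closed)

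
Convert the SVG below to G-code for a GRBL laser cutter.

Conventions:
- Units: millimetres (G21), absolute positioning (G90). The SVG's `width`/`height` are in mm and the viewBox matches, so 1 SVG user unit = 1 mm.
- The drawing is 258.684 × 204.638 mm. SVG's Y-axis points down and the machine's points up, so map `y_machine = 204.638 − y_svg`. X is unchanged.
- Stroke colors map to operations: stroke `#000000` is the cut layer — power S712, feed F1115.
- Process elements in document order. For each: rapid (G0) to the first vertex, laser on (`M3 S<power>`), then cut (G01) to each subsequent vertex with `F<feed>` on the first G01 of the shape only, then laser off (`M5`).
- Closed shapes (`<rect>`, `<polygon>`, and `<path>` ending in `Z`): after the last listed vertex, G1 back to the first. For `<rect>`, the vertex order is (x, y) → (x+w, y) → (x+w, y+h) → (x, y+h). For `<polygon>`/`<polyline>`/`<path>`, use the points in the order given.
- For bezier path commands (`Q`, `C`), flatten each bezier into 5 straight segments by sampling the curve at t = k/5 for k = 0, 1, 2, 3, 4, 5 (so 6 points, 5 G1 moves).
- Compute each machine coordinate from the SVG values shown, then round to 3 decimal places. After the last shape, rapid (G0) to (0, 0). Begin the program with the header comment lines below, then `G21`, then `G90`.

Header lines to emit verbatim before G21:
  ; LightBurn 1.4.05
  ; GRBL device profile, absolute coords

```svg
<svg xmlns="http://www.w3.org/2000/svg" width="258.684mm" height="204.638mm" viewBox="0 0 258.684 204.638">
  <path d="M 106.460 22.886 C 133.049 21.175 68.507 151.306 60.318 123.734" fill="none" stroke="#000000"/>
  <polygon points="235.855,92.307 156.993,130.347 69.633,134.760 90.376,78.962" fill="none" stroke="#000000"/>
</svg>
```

; LightBurn 1.4.05
; GRBL device profile, absolute coords
G21
G90
G0 X106.460 Y181.752
M3 S712
G01 X112.658 Y169.274 F1115
G01 X104.063 Y139.052
G01 X87.755 Y104.984
G01 X70.814 Y80.969
G01 X60.318 Y80.904
M5
G0 X235.855 Y112.331
M3 S712
G01 X156.993 Y74.291 F1115
G01 X69.633 Y69.878
G01 X90.376 Y125.676
G01 X235.855 Y112.331
M5
G0 X0.000 Y0.000

Since the viewBox matches the mm dimensions, user units are millimetres directly. The only transform is the Y-flip y_m = 204.638 − y_svg.

Shape 1 is a cubic bezier drawn with `<path>`. Its stroke #000000 means cut at S712, F1115. After flipping Y the toolpath is (106.460,181.752) → (112.658,169.274) → (104.063,139.052) → (87.755,104.984) → (70.814,80.969) → (60.318,80.904).

Shape 2 is a closed polygon drawn with `<polygon>`. Its stroke #000000 means cut at S712, F1115. After flipping Y the toolpath is (235.855,112.331) → (156.993,74.291) → (69.633,69.878) → (90.376,125.676) → (235.855,112.331), returning to the start.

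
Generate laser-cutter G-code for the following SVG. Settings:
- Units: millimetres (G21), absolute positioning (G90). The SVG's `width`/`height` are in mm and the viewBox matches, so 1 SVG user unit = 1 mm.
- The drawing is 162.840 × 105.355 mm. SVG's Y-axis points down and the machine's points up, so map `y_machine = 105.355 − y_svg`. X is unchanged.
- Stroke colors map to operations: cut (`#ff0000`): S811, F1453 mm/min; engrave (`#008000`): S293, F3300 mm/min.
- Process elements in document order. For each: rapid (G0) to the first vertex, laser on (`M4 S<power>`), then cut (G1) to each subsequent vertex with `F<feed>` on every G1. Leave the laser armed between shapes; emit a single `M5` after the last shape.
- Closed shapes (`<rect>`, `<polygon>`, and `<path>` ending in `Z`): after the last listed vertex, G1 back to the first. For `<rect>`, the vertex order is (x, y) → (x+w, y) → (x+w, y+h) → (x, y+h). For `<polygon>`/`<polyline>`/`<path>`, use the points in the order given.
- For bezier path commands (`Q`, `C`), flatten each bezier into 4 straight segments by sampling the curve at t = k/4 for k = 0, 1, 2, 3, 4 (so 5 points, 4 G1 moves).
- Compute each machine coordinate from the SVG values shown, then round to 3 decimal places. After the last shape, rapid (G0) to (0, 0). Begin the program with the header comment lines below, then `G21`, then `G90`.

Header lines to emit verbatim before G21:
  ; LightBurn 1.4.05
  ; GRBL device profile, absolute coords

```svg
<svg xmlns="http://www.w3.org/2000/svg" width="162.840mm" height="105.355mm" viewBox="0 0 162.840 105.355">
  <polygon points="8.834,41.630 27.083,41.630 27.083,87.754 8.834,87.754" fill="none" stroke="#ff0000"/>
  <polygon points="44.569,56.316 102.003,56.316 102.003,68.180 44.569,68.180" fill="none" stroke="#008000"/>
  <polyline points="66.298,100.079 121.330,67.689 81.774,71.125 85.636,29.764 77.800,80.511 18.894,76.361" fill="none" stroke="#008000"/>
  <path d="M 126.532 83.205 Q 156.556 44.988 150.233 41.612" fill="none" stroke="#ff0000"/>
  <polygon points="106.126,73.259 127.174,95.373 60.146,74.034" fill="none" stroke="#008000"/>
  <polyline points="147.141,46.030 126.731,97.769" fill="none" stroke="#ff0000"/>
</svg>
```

1 u = 1 mm; y_m = 105.355 − y.

[1] `<polygon>` rectangle, #ff0000→cut S811 F1453: (8.834,63.725) → (27.083,63.725) → (27.083,17.601) → (8.834,17.601) → (8.834,63.725) (closed)

[2] `<polygon>` rectangle, #008000→engrave S293 F3300: (44.569,49.039) → (102.003,49.039) → (102.003,37.175) → (44.569,37.175) → (44.569,49.039) (closed)

[3] `<polyline>` open polyline, #008000→engrave S293 F3300: (66.298,5.276) → (121.330,37.666) → (81.774,34.230) → (85.636,75.591) → (77.800,24.844) → (18.894,28.994)

[4] `<path>` quadratic bezier, #ff0000→cut S811 F1453: (126.532,22.150) → (139.272,39.081) → (147.469,51.657) → (151.123,59.877) → (150.233,63.743)

[5] `<polygon>` closed polygon, #008000→engrave S293 F3300: (106.126,32.096) → (127.174,9.982) → (60.146,31.321) → (106.126,32.096) (closed)

[6] `<polyline>` line segment, #ff0000→cut S811 F1453: (147.141,59.325) → (126.731,7.586)

; LightBurn 1.4.05
; GRBL device profile, absolute coords
G21
G90
G0 X8.834 Y63.725
M4 S811
G1 X27.083 Y63.725 F1453
G1 X27.083 Y17.601 F1453
G1 X8.834 Y17.601 F1453
G1 X8.834 Y63.725 F1453
G0 X44.569 Y49.039
M4 S293
G1 X102.003 Y49.039 F3300
G1 X102.003 Y37.175 F3300
G1 X44.569 Y37.175 F3300
G1 X44.569 Y49.039 F3300
G0 X66.298 Y5.276
M4 S293
G1 X121.330 Y37.666 F3300
G1 X81.774 Y34.230 F3300
G1 X85.636 Y75.591 F3300
G1 X77.800 Y24.844 F3300
G1 X18.894 Y28.994 F3300
G0 X126.532 Y22.150
M4 S811
G1 X139.272 Y39.081 F1453
G1 X147.469 Y51.657 F1453
G1 X151.123 Y59.877 F1453
G1 X150.233 Y63.743 F1453
G0 X106.126 Y32.096
M4 S293
G1 X127.174 Y9.982 F3300
G1 X60.146 Y31.321 F3300
G1 X106.126 Y32.096 F3300
G0 X147.141 Y59.325
M4 S811
G1 X126.731 Y7.586 F1453
M5
G0 X0.000 Y0.000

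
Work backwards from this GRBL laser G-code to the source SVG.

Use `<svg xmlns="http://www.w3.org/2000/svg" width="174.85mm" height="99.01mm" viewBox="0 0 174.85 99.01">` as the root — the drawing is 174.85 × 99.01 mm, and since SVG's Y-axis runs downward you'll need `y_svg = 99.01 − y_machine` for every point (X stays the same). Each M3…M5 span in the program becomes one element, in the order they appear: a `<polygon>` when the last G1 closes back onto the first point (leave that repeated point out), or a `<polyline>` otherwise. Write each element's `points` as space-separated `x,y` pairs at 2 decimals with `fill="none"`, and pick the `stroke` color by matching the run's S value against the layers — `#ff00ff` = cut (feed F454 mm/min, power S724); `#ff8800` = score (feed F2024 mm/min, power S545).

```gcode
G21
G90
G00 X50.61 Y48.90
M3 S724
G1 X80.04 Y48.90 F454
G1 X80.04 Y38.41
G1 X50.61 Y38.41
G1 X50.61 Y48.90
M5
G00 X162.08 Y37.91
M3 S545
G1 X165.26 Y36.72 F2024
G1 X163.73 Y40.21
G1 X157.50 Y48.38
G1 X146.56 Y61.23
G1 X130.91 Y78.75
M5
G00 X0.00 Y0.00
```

Machine Y-up, SVG Y-down with viewBox height 99.01, so y_svg = 99.01 − y_machine; X carries over.

Run 1: S724 ⇒ cut layer `#ff00ff`. The run returns to its start, so emit a `<polygon>` with points (Y-flipped): 50.61,50.11 80.04,50.11 80.04,60.60 50.61,60.60.

Run 2: the run's S545 means `#ff8800` (score). The run is open, so emit a `<polyline>` with points (Y-flipped): 162.08,61.10 165.26,62.29 163.73,58.80 157.50,50.63 146.56,37.78 130.91,20.26.

<svg xmlns="http://www.w3.org/2000/svg" width="174.85mm" height="99.01mm" viewBox="0 0 174.85 99.01">
  <polygon points="50.61,50.11 80.04,50.11 80.04,60.60 50.61,60.60" fill="none" stroke="#ff00ff"/>
  <polyline points="162.08,61.10 165.26,62.29 163.73,58.80 157.50,50.63 146.56,37.78 130.91,20.26" fill="none" stroke="#ff8800"/>
</svg>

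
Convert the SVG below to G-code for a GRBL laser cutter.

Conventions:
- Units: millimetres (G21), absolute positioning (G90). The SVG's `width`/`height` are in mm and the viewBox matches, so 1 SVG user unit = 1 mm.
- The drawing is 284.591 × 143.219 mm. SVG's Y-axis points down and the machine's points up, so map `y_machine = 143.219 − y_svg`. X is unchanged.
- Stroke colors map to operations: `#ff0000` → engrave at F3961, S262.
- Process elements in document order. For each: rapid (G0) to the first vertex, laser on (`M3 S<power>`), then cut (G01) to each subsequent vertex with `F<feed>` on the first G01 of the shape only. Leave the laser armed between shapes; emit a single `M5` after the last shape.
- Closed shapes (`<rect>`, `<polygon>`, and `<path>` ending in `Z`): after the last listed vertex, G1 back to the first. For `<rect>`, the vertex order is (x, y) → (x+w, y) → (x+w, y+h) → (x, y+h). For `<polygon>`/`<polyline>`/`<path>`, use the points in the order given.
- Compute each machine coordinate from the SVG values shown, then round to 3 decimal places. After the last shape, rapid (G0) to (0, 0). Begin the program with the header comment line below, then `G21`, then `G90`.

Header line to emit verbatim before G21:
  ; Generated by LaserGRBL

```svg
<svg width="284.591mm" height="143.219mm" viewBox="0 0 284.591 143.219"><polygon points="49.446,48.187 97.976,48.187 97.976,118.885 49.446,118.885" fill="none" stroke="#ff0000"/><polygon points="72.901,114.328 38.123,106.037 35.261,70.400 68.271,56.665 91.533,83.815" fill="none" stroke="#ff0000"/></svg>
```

viewBox `0 0 284.591 143.219` with mm width/height → 1 unit = 1 mm. Flip: y_m = 143.219 − y_svg.

**Shape 1** — `<polygon>` rectangle, stroke `#ff0000` → engrave (S262, F3961). Machine vertices: (49.446,95.032) → (97.976,95.032) → (97.976,24.334) → (49.446,24.334) → (49.446,95.032). Closed: final G1 returns to the first vertex.

**Shape 2** — `<polygon>` regular polygon, stroke `#ff0000` → engrave (S262, F3961). Machine vertices: (72.901,28.891) → (38.123,37.182) → (35.261,72.819) → (68.271,86.554) → (91.533,59.404) → (72.901,28.891). Closed: final G1 returns to the first vertex.

; Generated by LaserGRBL
G21
G90
G0 X49.446 Y95.032
M3 S262
G01 X97.976 Y95.032 F3961
G01 X97.976 Y24.334
G01 X49.446 Y24.334
G01 X49.446 Y95.032
G0 X72.901 Y28.891
M3 S262
G01 X38.123 Y37.182 F3961
G01 X35.261 Y72.819
G01 X68.271 Y86.554
G01 X91.533 Y59.404
G01 X72.901 Y28.891
M5
G0 X0.000 Y0.000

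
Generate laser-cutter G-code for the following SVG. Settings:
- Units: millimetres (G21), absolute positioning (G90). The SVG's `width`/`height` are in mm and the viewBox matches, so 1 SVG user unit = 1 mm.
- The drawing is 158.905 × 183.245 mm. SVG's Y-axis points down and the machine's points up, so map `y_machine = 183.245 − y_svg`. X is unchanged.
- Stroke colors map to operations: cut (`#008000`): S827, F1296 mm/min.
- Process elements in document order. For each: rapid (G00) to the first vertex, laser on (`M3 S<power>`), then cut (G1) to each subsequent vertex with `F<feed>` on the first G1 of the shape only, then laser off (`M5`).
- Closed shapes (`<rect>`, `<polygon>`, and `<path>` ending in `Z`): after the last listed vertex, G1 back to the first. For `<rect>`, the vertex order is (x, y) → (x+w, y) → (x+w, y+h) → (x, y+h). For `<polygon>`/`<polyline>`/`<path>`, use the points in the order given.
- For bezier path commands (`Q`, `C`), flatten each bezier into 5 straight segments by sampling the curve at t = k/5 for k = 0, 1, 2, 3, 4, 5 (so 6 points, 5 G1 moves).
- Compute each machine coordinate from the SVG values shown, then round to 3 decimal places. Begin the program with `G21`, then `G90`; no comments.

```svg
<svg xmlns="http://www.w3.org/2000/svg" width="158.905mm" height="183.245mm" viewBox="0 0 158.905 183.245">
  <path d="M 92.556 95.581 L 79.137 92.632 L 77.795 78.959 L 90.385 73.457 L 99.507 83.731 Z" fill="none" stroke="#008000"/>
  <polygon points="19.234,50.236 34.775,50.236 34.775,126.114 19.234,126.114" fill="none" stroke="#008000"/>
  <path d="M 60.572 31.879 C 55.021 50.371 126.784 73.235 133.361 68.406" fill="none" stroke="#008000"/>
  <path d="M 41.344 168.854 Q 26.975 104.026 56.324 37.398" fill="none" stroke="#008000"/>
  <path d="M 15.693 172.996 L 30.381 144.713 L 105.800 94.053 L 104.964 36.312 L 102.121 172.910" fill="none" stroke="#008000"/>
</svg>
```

G21
G90
G00 X92.556 Y87.664
M3 S827
G1 X79.137 Y90.613 F1296
G1 X77.795 Y104.286
G1 X90.385 Y109.788
G1 X99.507 Y99.514
G1 X92.556 Y87.664
M5
G00 X19.234 Y133.009
M3 S827
G1 X34.775 Y133.009 F1296
G1 X34.775 Y57.131
G1 X19.234 Y57.131
G1 X19.234 Y133.009
M5
G00 X60.572 Y151.366
M3 S827
G1 X65.379 Y140.003 F1296
G1 X81.902 Y129.129
G1 X103.299 Y120.285
G1 X122.732 Y115.008
G1 X133.361 Y114.839
M5
G00 X41.344 Y14.391
M3 S827
G1 X37.345 Y40.394 F1296
G1 X36.844 Y66.541
G1 X39.840 Y92.833
G1 X46.333 Y119.268
G1 X56.324 Y145.847
M5
G00 X15.693 Y10.249
M3 S827
G1 X30.381 Y38.532 F1296
G1 X105.800 Y89.192
G1 X104.964 Y146.933
G1 X102.121 Y10.335
M5

Since the viewBox matches the mm dimensions, user units are millimetres directly. The only transform is the Y-flip y_m = 183.245 − y_svg.

Shape 1 is a regular polygon drawn with `<path>`. Its stroke #008000 means cut at S827, F1296. After flipping Y the toolpath is (92.556,87.664) → (79.137,90.613) → (77.795,104.286) → (90.385,109.788) → (99.507,99.514) → (92.556,87.664), returning to the start.

Shape 2 is a rectangle drawn with `<polygon>`. Its stroke #008000 means cut at S827, F1296. After flipping Y the toolpath is (19.234,133.009) → (34.775,133.009) → (34.775,57.131) → (19.234,57.131) → (19.234,133.009), returning to the start.

Shape 3 is a cubic bezier drawn with `<path>`. Its stroke #008000 means cut at S827, F1296. After flipping Y the toolpath is (60.572,151.366) → (65.379,140.003) → (81.902,129.129) → (103.299,120.285) → (122.732,115.008) → (133.361,114.839).

Shape 4 is a quadratic bezier drawn with `<path>`. Its stroke #008000 means cut at S827, F1296. After flipping Y the toolpath is (41.344,14.391) → (37.345,40.394) → (36.844,66.541) → (39.840,92.833) → (46.333,119.268) → (56.324,145.847).

Shape 5 is a open polyline drawn with `<path>`. Its stroke #008000 means cut at S827, F1296. After flipping Y the toolpath is (15.693,10.249) → (30.381,38.532) → (105.800,89.192) → (104.964,146.933) → (102.121,10.335).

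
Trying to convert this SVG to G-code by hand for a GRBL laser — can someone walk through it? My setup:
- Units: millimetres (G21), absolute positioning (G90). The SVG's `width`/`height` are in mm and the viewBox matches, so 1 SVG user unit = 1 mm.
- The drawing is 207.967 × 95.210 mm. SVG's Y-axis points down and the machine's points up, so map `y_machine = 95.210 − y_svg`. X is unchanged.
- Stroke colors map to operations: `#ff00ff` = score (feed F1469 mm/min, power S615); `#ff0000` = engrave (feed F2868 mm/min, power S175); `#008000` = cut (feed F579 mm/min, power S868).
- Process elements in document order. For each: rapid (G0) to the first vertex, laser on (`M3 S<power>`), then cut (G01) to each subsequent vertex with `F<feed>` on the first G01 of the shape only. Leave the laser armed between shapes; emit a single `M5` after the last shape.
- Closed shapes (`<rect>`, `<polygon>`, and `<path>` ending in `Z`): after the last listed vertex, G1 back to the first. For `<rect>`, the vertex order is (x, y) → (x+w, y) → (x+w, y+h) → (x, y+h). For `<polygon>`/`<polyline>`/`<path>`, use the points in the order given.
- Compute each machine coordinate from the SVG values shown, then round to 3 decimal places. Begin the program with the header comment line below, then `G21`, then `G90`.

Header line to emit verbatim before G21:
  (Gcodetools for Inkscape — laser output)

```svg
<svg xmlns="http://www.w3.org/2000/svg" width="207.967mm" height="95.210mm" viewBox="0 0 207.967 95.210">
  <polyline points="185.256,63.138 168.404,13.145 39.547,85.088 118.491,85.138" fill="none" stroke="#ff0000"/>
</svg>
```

(Gcodetools for Inkscape — laser output)
G21
G90
G0 X185.256 Y32.072
M3 S175
G01 X168.404 Y82.065 F2868
G01 X39.547 Y10.122
G01 X118.491 Y10.072
M5

1 u = 1 mm; y_m = 95.210 − y.

[1] `<polyline>` open polyline, #ff0000→engrave S175 F2868: (185.256,32.072) → (168.404,82.065) → (39.547,10.122) → (118.491,10.072)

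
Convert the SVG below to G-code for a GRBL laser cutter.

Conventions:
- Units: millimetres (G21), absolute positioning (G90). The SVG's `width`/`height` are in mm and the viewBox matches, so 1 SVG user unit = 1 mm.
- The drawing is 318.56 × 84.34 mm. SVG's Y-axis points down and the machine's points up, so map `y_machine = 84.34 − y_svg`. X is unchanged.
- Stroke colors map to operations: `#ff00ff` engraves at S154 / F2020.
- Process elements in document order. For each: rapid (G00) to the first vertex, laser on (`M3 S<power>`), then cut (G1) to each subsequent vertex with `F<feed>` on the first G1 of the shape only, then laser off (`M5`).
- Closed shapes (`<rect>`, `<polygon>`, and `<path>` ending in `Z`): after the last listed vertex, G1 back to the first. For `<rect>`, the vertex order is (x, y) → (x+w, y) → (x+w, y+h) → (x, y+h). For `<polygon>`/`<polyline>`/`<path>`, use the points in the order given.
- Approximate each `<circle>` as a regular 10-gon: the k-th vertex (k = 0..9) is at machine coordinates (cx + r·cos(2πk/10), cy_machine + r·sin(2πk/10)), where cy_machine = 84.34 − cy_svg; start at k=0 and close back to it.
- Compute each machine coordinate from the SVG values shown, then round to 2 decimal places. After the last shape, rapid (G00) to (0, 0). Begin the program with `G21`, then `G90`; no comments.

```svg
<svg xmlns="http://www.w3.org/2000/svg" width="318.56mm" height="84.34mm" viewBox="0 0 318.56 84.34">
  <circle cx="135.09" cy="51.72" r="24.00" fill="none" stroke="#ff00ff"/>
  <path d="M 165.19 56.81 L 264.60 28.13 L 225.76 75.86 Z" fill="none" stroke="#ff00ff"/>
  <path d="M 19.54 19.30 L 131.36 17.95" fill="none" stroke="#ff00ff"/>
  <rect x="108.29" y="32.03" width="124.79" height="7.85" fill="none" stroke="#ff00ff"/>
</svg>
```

G21
G90
G00 X159.09 Y32.62
M3 S154
G1 X154.51 Y46.73 F2020
G1 X142.51 Y55.45
G1 X127.67 Y55.45
G1 X115.67 Y46.73
G1 X111.09 Y32.62
G1 X115.67 Y18.51
G1 X127.67 Y9.79
G1 X142.51 Y9.79
G1 X154.51 Y18.51
G1 X159.09 Y32.62
M5
G00 X165.19 Y27.53
M3 S154
G1 X264.60 Y56.21 F2020
G1 X225.76 Y8.48
G1 X165.19 Y27.53
M5
G00 X19.54 Y65.04
M3 S154
G1 X131.36 Y66.39 F2020
M5
G00 X108.29 Y52.31
M3 S154
G1 X233.08 Y52.31 F2020
G1 X233.08 Y44.46
G1 X108.29 Y44.46
G1 X108.29 Y52.31
M5
G00 X0.00 Y0.00

1 u = 1 mm; y_m = 84.34 − y.

[1] `<circle>` circle, #ff00ff→engrave S154 F2020: (159.09,32.62) → (154.51,46.73) → (142.51,55.45) → (127.67,55.45) → (115.67,46.73) → (111.09,32.62) → (115.67,18.51) → (127.67,9.79) → (142.51,9.79) → (154.51,18.51) → (159.09,32.62) (closed)

[2] `<path>` closed polygon, #ff00ff→engrave S154 F2020: (165.19,27.53) → (264.60,56.21) → (225.76,8.48) → (165.19,27.53) (closed)

[3] `<path>` line segment, #ff00ff→engrave S154 F2020: (19.54,65.04) → (131.36,66.39)

[4] `<rect>` rectangle, #ff00ff→engrave S154 F2020: (108.29,52.31) → (233.08,52.31) → (233.08,44.46) → (108.29,44.46) → (108.29,52.31) (closed)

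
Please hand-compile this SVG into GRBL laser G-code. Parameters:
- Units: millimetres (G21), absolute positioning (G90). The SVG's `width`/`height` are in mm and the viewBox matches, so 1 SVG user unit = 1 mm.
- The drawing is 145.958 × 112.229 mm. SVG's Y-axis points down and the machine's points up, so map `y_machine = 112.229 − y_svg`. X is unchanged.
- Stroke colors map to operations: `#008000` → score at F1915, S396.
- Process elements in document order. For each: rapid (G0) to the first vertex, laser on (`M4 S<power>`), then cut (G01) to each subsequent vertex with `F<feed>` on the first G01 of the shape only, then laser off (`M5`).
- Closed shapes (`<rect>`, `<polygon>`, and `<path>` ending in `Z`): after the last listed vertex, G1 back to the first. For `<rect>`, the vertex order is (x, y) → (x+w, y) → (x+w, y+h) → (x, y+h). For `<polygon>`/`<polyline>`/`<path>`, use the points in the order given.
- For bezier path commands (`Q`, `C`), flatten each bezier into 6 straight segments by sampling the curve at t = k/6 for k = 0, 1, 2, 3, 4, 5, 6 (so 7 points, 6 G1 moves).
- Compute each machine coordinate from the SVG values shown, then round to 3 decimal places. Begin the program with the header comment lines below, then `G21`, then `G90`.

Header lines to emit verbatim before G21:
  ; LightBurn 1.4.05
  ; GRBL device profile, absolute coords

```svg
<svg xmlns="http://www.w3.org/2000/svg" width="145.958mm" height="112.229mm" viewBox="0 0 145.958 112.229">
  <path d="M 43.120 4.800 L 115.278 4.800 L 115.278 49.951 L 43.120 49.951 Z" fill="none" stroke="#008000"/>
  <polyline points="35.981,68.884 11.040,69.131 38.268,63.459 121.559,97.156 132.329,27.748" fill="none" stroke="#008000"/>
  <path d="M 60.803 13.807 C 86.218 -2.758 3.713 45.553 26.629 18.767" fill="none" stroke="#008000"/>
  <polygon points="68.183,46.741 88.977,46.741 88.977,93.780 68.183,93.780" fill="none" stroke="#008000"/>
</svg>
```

; LightBurn 1.4.05
; GRBL device profile, absolute coords
G21
G90
G0 X43.120 Y107.429
M4 S396
G01 X115.278 Y107.429 F1915
G01 X115.278 Y62.278
G01 X43.120 Y62.278
G01 X43.120 Y107.429
M5
G0 X35.981 Y43.345
M4 S396
G01 X11.040 Y43.098 F1915
G01 X38.268 Y48.770
G01 X121.559 Y15.073
G01 X132.329 Y84.481
M5
G0 X60.803 Y98.422
M4 S396
G01 X65.505 Y101.946 F1915
G01 X58.146 Y98.546
G01 X44.653 Y92.109
G01 X30.952 Y86.524
G01 X22.968 Y85.679
G01 X26.629 Y93.462
M5
G0 X68.183 Y65.488
M4 S396
G01 X88.977 Y65.488 F1915
G01 X88.977 Y18.449
G01 X68.183 Y18.449
G01 X68.183 Y65.488
M5

1 u = 1 mm; y_m = 112.229 − y.

[1] `<path>` rectangle, #008000→score S396 F1915: (43.120,107.429) → (115.278,107.429) → (115.278,62.278) → (43.120,62.278) → (43.120,107.429) (closed)

[2] `<polyline>` open polyline, #008000→score S396 F1915: (35.981,43.345) → (11.040,43.098) → (38.268,48.770) → (121.559,15.073) → (132.329,84.481)

[3] `<path>` cubic bezier, #008000→score S396 F1915: (60.803,98.422) → (65.505,101.946) → (58.146,98.546) → (44.653,92.109) → (30.952,86.524) → (22.968,85.679) → (26.629,93.462)

[4] `<polygon>` rectangle, #008000→score S396 F1915: (68.183,65.488) → (88.977,65.488) → (88.977,18.449) → (68.183,18.449) → (68.183,65.488) (closed)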